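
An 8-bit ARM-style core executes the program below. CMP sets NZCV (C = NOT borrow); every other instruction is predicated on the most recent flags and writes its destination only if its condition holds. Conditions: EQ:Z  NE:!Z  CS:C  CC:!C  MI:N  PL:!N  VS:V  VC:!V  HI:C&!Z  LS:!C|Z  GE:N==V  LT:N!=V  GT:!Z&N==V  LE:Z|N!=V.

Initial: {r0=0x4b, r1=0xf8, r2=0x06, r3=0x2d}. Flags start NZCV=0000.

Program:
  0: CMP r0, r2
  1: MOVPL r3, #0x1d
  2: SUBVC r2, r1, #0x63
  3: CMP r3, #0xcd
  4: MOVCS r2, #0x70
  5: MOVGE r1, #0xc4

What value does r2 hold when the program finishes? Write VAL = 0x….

[0] flags=0010 → (cmp)
[1] flags=0010 PL?T → r3=0x1d
[2] flags=0010 VC?T → r2=0x95
[3] flags=0000 → (cmp)
[4] flags=0000 CS?F → skip
[5] flags=0000 GE?T → r1=0xc4

VAL = 0x95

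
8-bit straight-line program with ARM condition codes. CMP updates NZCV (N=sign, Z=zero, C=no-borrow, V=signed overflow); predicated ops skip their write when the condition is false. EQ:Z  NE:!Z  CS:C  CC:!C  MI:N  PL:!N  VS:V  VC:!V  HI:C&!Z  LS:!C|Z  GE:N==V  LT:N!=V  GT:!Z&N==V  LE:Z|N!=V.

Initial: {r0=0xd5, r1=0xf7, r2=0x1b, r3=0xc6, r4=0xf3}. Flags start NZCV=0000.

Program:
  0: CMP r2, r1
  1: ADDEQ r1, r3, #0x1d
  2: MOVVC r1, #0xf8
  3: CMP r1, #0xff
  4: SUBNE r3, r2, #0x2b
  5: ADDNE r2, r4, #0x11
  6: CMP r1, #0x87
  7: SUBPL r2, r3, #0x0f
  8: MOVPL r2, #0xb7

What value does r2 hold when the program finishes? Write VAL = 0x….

VAL = 0xb7

0: ✓ CMP  NZCV=0000
1: · ADDEQ
2: ✓ MOVVC  r1←0xf8
3: ✓ CMP  NZCV=1000
4: ✓ SUBNE  r3←0xf0
5: ✓ ADDNE  r2←0x04
6: ✓ CMP  NZCV=0010
7: ✓ SUBPL  r2←0xe1
8: ✓ MOVPL  r2←0xb7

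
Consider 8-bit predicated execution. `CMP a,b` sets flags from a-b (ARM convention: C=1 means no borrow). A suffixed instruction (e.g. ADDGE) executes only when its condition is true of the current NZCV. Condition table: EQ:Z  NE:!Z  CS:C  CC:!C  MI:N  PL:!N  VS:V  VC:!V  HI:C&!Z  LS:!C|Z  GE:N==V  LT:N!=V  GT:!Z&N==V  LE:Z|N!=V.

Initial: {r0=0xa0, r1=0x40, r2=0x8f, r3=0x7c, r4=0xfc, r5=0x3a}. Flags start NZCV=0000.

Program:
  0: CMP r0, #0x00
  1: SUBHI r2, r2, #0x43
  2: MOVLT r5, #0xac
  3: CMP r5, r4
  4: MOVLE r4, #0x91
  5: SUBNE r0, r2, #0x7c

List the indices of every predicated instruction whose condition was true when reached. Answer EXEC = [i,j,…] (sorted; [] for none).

0: ✓ CMP  NZCV=1010
1: ✓ SUBHI  r2←0x4c
2: ✓ MOVLT  r5←0xac
3: ✓ CMP  NZCV=1000
4: ✓ MOVLE  r4←0x91
5: ✓ SUBNE  r0←0xd0

EXEC = [1,2,4,5]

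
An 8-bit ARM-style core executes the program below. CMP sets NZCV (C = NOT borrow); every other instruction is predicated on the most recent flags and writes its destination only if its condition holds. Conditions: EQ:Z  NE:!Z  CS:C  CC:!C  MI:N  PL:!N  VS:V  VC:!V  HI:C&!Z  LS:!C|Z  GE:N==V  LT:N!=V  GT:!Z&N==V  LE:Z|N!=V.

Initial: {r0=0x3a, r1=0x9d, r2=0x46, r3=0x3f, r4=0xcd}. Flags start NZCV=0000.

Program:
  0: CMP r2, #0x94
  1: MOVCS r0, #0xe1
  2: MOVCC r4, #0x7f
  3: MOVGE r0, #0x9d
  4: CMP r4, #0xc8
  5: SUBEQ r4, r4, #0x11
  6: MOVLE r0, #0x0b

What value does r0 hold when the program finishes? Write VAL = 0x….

VAL = 0x9d

0: ✓ CMP  NZCV=1001
1: · MOVCS
2: ✓ MOVCC  r4←0x7f
3: ✓ MOVGE  r0←0x9d
4: ✓ CMP  NZCV=1001
5: · SUBEQ
6: · MOVLE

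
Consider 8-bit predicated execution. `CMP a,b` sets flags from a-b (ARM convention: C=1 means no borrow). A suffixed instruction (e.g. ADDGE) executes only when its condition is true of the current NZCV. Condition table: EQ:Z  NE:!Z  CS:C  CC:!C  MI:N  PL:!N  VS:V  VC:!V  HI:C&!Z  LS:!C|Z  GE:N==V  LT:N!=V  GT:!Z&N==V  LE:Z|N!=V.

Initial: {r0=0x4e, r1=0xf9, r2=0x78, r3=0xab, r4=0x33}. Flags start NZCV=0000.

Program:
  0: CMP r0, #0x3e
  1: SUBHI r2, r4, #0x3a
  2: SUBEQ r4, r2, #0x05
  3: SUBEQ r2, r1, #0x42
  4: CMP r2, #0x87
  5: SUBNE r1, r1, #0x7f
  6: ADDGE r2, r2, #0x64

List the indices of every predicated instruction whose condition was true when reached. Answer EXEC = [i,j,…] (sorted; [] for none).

EXEC = [1,5,6]

[0] flags=0010 → (cmp)
[1] flags=0010 HI?T → r2=0xf9
[2] flags=0010 EQ?F → skip
[3] flags=0010 EQ?F → skip
[4] flags=0010 → (cmp)
[5] flags=0010 NE?T → r1=0x7a
[6] flags=0010 GE?T → r2=0x5d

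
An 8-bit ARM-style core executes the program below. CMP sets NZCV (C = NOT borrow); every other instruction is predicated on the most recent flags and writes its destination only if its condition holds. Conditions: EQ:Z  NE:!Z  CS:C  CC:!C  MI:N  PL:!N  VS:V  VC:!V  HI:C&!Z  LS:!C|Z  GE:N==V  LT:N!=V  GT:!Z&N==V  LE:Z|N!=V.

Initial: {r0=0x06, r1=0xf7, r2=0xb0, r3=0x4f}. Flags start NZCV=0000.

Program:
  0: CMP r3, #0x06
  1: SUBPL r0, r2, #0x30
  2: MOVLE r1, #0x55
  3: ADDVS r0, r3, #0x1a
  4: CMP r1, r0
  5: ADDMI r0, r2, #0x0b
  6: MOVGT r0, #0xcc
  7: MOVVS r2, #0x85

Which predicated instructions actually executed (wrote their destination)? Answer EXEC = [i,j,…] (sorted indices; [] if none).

EXEC = [1,6]

0: ✓ CMP  NZCV=0010
1: ✓ SUBPL  r0←0x80
2: · MOVLE
3: · ADDVS
4: ✓ CMP  NZCV=0010
5: · ADDMI
6: ✓ MOVGT  r0←0xcc
7: · MOVVS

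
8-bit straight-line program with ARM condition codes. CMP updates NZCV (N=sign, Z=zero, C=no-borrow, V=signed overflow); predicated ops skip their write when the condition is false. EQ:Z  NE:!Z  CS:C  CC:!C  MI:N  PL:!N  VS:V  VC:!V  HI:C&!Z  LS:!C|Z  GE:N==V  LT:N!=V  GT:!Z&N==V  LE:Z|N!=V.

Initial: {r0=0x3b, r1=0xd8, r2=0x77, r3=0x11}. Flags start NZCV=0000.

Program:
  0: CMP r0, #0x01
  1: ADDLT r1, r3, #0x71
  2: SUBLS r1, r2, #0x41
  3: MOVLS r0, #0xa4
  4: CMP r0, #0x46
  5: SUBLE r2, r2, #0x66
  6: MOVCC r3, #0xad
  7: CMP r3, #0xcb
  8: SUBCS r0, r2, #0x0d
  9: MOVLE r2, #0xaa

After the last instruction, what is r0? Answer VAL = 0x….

0: ✓ CMP  NZCV=0010
1: · ADDLT
2: · SUBLS
3: · MOVLS
4: ✓ CMP  NZCV=1000
5: ✓ SUBLE  r2←0x11
6: ✓ MOVCC  r3←0xad
7: ✓ CMP  NZCV=1000
8: · SUBCS
9: ✓ MOVLE  r2←0xaa

VAL = 0x3b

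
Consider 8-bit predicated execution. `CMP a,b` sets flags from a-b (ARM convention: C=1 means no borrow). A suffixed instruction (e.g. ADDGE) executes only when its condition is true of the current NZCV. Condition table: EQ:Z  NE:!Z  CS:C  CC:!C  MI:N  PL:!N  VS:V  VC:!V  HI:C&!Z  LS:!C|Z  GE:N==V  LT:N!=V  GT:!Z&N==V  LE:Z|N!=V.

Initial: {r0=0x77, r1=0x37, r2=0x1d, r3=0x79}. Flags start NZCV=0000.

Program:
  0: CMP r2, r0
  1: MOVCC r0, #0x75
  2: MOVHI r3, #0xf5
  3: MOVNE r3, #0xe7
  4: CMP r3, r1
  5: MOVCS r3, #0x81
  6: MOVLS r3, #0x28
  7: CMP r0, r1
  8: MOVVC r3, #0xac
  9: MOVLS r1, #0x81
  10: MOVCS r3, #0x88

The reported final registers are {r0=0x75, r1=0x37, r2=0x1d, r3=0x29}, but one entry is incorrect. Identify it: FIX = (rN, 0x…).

FIX = (r3, 0x88)

[0] flags=1000 → (cmp)
[1] flags=1000 CC?T → r0=0x75
[2] flags=1000 HI?F → skip
[3] flags=1000 NE?T → r3=0xe7
[4] flags=1010 → (cmp)
[5] flags=1010 CS?T → r3=0x81
[6] flags=1010 LS?F → skip
[7] flags=0010 → (cmp)
[8] flags=0010 VC?T → r3=0xac
[9] flags=0010 LS?F → skip
[10] flags=0010 CS?T → r3=0x88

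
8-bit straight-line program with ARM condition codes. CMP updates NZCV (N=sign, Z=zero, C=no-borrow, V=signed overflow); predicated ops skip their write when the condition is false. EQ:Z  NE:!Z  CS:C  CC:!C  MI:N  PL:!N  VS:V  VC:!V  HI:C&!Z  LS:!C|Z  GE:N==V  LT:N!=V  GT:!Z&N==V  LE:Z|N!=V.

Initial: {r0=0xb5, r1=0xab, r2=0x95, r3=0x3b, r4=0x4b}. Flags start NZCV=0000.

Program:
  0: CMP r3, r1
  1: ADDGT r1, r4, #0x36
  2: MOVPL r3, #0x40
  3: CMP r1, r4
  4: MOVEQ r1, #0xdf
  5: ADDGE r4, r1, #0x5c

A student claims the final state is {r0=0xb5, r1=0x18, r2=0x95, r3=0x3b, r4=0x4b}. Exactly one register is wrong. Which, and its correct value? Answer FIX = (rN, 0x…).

[0] flags=1001 → (cmp)
[1] flags=1001 GT?T → r1=0x81
[2] flags=1001 PL?F → skip
[3] flags=0011 → (cmp)
[4] flags=0011 EQ?F → skip
[5] flags=0011 GE?F → skip

FIX = (r1, 0x81)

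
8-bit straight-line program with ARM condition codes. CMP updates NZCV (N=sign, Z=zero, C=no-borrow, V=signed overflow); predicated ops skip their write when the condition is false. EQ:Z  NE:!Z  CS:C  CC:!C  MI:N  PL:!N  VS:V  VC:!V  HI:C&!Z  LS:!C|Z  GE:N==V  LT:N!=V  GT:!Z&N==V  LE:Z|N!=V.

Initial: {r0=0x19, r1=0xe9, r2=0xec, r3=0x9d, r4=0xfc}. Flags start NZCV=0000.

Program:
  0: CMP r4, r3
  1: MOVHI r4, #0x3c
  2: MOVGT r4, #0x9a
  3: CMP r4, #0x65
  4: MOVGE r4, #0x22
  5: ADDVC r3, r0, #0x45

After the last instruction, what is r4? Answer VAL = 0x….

VAL = 0x9a

0: ✓ CMP  NZCV=0010
1: ✓ MOVHI  r4←0x3c
2: ✓ MOVGT  r4←0x9a
3: ✓ CMP  NZCV=0011
4: · MOVGE
5: · ADDVC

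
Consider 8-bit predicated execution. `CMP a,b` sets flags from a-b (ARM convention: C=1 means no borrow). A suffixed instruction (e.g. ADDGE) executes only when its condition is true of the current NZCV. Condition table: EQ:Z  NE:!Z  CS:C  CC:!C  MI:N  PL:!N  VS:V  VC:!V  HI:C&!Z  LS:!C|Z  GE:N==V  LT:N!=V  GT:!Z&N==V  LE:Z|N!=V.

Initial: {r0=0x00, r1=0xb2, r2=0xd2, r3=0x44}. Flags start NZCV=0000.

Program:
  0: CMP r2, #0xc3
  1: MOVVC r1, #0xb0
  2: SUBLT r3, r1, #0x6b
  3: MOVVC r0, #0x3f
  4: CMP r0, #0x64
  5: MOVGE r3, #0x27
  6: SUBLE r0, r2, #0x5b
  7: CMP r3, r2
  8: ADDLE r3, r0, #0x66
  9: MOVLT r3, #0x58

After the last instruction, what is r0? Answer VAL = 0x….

[0] flags=0010 → (cmp)
[1] flags=0010 VC?T → r1=0xb0
[2] flags=0010 LT?F → skip
[3] flags=0010 VC?T → r0=0x3f
[4] flags=1000 → (cmp)
[5] flags=1000 GE?F → skip
[6] flags=1000 LE?T → r0=0x77
[7] flags=0000 → (cmp)
[8] flags=0000 LE?F → skip
[9] flags=0000 LT?F → skip

VAL = 0x77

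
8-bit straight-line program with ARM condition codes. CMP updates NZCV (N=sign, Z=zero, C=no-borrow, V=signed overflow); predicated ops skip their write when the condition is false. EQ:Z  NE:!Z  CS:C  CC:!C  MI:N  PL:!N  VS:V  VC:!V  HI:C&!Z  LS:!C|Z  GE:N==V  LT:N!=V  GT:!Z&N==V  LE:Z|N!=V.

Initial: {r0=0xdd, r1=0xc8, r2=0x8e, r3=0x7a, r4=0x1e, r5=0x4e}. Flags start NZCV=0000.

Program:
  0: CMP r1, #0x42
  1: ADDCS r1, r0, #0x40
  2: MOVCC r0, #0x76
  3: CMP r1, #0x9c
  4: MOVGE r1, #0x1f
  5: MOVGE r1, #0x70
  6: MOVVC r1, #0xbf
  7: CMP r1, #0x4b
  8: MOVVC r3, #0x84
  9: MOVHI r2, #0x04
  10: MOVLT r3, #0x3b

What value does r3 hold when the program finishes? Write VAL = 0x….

VAL = 0x84

0: ✓ CMP  NZCV=1010
1: ✓ ADDCS  r1←0x1d
2: · MOVCC
3: ✓ CMP  NZCV=1001
4: ✓ MOVGE  r1←0x1f
5: ✓ MOVGE  r1←0x70
6: · MOVVC
7: ✓ CMP  NZCV=0010
8: ✓ MOVVC  r3←0x84
9: ✓ MOVHI  r2←0x04
10: · MOVLT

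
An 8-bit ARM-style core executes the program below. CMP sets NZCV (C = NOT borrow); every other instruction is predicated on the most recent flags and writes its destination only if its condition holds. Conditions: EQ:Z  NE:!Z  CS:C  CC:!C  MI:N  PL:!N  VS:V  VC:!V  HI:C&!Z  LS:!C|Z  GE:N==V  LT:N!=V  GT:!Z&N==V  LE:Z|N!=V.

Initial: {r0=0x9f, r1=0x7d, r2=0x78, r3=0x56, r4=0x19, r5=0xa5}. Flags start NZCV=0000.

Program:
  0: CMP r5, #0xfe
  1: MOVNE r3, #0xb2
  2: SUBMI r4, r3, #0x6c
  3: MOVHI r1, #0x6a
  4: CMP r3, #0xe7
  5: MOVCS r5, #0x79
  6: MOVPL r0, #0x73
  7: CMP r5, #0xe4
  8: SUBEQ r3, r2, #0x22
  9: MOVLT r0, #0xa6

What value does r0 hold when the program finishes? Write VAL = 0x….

[0] flags=1000 → (cmp)
[1] flags=1000 NE?T → r3=0xb2
[2] flags=1000 MI?T → r4=0x46
[3] flags=1000 HI?F → skip
[4] flags=1000 → (cmp)
[5] flags=1000 CS?F → skip
[6] flags=1000 PL?F → skip
[7] flags=1000 → (cmp)
[8] flags=1000 EQ?F → skip
[9] flags=1000 LT?T → r0=0xa6

VAL = 0xa6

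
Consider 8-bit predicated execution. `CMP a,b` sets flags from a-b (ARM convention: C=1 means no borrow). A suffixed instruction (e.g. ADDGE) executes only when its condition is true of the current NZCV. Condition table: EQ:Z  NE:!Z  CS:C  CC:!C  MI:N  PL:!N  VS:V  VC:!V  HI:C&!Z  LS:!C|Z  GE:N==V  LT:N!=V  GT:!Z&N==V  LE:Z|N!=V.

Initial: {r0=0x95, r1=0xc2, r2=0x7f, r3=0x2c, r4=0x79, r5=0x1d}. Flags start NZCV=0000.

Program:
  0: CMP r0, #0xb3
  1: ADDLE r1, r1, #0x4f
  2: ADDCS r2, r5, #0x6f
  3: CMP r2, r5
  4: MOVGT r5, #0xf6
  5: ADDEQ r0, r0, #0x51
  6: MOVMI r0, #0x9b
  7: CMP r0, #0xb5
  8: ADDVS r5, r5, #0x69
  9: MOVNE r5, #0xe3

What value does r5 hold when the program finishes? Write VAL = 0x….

VAL = 0xe3

[0] flags=1000 → (cmp)
[1] flags=1000 LE?T → r1=0x11
[2] flags=1000 CS?F → skip
[3] flags=0010 → (cmp)
[4] flags=0010 GT?T → r5=0xf6
[5] flags=0010 EQ?F → skip
[6] flags=0010 MI?F → skip
[7] flags=1000 → (cmp)
[8] flags=1000 VS?F → skip
[9] flags=1000 NE?T → r5=0xe3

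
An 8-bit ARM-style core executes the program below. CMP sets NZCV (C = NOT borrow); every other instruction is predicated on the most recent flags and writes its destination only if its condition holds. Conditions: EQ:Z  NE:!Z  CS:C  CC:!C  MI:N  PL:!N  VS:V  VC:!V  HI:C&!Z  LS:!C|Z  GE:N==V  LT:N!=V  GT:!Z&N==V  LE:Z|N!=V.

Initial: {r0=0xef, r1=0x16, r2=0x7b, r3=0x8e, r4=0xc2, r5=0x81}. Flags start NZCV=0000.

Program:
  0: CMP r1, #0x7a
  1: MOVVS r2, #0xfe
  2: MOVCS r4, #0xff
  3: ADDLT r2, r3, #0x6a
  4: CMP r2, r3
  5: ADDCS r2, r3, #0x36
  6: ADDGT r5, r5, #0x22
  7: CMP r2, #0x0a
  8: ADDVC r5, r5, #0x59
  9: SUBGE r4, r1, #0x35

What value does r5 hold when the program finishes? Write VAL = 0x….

[0] flags=1000 → (cmp)
[1] flags=1000 VS?F → skip
[2] flags=1000 CS?F → skip
[3] flags=1000 LT?T → r2=0xf8
[4] flags=0010 → (cmp)
[5] flags=0010 CS?T → r2=0xc4
[6] flags=0010 GT?T → r5=0xa3
[7] flags=1010 → (cmp)
[8] flags=1010 VC?T → r5=0xfc
[9] flags=1010 GE?F → skip

VAL = 0xfc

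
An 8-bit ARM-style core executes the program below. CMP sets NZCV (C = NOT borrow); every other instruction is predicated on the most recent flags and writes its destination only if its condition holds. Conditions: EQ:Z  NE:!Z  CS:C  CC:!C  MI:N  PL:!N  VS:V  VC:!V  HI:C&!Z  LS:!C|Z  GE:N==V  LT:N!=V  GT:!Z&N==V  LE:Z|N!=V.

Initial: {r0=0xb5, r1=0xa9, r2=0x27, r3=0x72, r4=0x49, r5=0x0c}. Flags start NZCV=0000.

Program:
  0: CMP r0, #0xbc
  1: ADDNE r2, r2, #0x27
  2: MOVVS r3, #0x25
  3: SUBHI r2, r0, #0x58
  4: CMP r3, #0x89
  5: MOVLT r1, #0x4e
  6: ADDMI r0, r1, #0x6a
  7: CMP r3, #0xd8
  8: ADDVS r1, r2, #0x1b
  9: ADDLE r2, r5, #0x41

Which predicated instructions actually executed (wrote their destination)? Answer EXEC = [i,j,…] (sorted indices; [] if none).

EXEC = [1,6,8]

[0] flags=1000 → (cmp)
[1] flags=1000 NE?T → r2=0x4e
[2] flags=1000 VS?F → skip
[3] flags=1000 HI?F → skip
[4] flags=1001 → (cmp)
[5] flags=1001 LT?F → skip
[6] flags=1001 MI?T → r0=0x13
[7] flags=1001 → (cmp)
[8] flags=1001 VS?T → r1=0x69
[9] flags=1001 LE?F → skip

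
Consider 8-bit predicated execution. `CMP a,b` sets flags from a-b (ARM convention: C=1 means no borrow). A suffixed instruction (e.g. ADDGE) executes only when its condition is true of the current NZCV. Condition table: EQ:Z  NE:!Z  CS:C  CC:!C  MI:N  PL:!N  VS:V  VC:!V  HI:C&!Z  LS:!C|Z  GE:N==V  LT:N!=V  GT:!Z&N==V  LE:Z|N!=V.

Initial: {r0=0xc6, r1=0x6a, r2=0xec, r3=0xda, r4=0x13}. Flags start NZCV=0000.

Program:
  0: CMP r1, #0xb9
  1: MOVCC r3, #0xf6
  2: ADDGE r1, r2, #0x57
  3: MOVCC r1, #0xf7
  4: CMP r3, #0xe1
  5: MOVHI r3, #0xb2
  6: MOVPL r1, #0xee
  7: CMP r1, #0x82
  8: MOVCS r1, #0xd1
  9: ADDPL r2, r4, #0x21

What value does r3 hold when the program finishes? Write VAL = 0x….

VAL = 0xb2

[0] flags=1001 → (cmp)
[1] flags=1001 CC?T → r3=0xf6
[2] flags=1001 GE?T → r1=0x43
[3] flags=1001 CC?T → r1=0xf7
[4] flags=0010 → (cmp)
[5] flags=0010 HI?T → r3=0xb2
[6] flags=0010 PL?T → r1=0xee
[7] flags=0010 → (cmp)
[8] flags=0010 CS?T → r1=0xd1
[9] flags=0010 PL?T → r2=0x34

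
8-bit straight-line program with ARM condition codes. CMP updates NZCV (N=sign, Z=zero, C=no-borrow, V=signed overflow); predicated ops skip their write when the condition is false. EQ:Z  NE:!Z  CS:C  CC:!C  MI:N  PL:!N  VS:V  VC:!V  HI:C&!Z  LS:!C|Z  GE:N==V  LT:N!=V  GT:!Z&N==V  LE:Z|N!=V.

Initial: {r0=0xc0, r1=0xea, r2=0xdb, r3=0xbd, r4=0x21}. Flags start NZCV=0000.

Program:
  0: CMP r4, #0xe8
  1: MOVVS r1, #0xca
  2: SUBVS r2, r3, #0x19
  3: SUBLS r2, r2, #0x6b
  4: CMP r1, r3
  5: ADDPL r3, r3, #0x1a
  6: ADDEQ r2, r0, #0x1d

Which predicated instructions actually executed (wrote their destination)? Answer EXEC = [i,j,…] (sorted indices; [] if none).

EXEC = [3,5]

[0] flags=0000 → (cmp)
[1] flags=0000 VS?F → skip
[2] flags=0000 VS?F → skip
[3] flags=0000 LS?T → r2=0x70
[4] flags=0010 → (cmp)
[5] flags=0010 PL?T → r3=0xd7
[6] flags=0010 EQ?F → skip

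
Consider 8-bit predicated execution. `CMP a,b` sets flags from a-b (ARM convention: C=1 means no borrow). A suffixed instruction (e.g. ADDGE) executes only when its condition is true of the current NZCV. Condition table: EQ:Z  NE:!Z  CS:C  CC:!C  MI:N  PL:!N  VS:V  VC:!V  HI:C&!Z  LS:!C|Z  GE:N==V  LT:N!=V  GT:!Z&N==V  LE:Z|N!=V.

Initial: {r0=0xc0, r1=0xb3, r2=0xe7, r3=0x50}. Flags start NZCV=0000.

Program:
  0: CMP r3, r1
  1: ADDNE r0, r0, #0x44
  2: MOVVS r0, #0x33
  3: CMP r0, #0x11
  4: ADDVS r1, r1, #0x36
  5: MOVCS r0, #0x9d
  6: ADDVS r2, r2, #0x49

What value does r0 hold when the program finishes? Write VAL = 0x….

[0] flags=1001 → (cmp)
[1] flags=1001 NE?T → r0=0x04
[2] flags=1001 VS?T → r0=0x33
[3] flags=0010 → (cmp)
[4] flags=0010 VS?F → skip
[5] flags=0010 CS?T → r0=0x9d
[6] flags=0010 VS?F → skip

VAL = 0x9d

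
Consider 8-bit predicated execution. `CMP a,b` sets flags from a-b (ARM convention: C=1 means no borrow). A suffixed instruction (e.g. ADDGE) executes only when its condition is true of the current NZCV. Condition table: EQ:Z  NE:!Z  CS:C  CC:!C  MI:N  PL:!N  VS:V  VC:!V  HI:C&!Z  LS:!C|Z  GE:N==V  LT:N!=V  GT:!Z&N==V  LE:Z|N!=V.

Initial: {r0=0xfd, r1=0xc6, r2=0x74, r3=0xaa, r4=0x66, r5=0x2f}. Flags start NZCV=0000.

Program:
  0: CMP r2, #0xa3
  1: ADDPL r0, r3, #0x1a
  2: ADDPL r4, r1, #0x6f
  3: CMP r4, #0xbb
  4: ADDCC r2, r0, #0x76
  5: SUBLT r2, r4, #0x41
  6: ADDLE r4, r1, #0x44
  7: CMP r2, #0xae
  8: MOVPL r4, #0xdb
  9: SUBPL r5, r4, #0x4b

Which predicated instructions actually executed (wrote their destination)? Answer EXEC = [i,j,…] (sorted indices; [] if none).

[0] flags=1001 → (cmp)
[1] flags=1001 PL?F → skip
[2] flags=1001 PL?F → skip
[3] flags=1001 → (cmp)
[4] flags=1001 CC?T → r2=0x73
[5] flags=1001 LT?F → skip
[6] flags=1001 LE?F → skip
[7] flags=1001 → (cmp)
[8] flags=1001 PL?F → skip
[9] flags=1001 PL?F → skip

EXEC = [4]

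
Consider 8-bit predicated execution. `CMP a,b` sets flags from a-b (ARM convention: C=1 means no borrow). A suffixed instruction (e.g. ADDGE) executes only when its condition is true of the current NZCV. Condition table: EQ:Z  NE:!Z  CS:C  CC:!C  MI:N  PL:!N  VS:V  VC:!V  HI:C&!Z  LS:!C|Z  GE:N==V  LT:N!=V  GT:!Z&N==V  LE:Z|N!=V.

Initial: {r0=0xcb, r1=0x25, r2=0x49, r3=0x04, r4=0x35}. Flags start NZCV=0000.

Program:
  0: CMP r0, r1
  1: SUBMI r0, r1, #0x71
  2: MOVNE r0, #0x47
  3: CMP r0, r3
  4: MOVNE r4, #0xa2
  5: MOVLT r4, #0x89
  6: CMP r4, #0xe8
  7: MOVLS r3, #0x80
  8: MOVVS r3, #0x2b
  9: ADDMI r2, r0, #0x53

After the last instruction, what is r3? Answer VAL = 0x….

0: ✓ CMP  NZCV=1010
1: ✓ SUBMI  r0←0xb4
2: ✓ MOVNE  r0←0x47
3: ✓ CMP  NZCV=0010
4: ✓ MOVNE  r4←0xa2
5: · MOVLT
6: ✓ CMP  NZCV=1000
7: ✓ MOVLS  r3←0x80
8: · MOVVS
9: ✓ ADDMI  r2←0x9a

VAL = 0x80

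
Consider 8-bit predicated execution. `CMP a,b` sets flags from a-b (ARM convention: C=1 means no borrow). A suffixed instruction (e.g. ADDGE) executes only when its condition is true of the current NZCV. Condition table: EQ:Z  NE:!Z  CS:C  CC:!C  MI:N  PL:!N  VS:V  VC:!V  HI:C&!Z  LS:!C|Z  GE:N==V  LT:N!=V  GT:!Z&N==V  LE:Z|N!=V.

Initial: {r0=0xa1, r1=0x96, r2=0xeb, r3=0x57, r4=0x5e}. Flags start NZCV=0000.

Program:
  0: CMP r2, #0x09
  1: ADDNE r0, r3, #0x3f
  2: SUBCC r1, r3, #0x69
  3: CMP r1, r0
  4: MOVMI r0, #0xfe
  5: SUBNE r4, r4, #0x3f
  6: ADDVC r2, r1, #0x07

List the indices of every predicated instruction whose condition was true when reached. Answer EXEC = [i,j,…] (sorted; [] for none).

EXEC = [1,6]

[0] flags=1010 → (cmp)
[1] flags=1010 NE?T → r0=0x96
[2] flags=1010 CC?F → skip
[3] flags=0110 → (cmp)
[4] flags=0110 MI?F → skip
[5] flags=0110 NE?F → skip
[6] flags=0110 VC?T → r2=0x9d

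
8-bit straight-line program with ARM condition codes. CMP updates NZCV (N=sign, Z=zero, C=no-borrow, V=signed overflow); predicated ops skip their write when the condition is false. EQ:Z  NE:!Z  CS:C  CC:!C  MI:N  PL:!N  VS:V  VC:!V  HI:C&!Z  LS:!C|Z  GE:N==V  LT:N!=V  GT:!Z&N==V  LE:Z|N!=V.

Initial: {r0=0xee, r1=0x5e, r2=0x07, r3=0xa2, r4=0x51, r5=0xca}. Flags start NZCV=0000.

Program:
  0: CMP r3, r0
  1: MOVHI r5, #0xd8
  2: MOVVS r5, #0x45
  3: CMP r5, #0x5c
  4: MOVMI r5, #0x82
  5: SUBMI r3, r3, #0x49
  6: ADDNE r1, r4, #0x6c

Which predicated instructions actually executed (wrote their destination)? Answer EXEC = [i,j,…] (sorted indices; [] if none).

EXEC = [6]

0: ✓ CMP  NZCV=1000
1: · MOVHI
2: · MOVVS
3: ✓ CMP  NZCV=0011
4: · MOVMI
5: · SUBMI
6: ✓ ADDNE  r1←0xbd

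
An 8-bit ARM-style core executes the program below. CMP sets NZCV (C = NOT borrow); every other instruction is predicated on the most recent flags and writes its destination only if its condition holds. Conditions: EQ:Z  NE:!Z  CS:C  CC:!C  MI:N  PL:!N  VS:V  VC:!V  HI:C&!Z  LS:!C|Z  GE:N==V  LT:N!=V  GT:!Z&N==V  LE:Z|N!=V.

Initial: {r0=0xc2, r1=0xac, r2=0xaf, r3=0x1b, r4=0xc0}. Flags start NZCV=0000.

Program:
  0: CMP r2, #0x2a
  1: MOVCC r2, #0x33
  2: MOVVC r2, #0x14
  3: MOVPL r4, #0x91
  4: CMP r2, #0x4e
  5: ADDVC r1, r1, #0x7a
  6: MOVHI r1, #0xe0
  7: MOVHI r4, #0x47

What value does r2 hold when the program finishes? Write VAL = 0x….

VAL = 0x14

0: ✓ CMP  NZCV=1010
1: · MOVCC
2: ✓ MOVVC  r2←0x14
3: · MOVPL
4: ✓ CMP  NZCV=1000
5: ✓ ADDVC  r1←0x26
6: · MOVHI
7: · MOVHI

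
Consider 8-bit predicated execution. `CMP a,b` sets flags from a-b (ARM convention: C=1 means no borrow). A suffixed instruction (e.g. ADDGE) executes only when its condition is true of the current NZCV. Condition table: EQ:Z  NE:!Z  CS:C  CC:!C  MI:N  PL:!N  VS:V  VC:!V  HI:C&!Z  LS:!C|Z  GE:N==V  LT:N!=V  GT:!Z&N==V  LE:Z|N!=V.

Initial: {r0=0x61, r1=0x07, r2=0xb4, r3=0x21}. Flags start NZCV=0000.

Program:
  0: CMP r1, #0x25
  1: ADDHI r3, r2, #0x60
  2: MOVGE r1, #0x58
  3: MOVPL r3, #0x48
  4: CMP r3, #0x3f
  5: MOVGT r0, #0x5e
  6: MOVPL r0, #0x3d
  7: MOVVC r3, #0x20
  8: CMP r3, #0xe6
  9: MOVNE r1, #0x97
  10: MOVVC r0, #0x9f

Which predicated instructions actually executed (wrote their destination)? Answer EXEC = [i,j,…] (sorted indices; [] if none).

EXEC = [7,9,10]

0: ✓ CMP  NZCV=1000
1: · ADDHI
2: · MOVGE
3: · MOVPL
4: ✓ CMP  NZCV=1000
5: · MOVGT
6: · MOVPL
7: ✓ MOVVC  r3←0x20
8: ✓ CMP  NZCV=0000
9: ✓ MOVNE  r1←0x97
10: ✓ MOVVC  r0←0x9f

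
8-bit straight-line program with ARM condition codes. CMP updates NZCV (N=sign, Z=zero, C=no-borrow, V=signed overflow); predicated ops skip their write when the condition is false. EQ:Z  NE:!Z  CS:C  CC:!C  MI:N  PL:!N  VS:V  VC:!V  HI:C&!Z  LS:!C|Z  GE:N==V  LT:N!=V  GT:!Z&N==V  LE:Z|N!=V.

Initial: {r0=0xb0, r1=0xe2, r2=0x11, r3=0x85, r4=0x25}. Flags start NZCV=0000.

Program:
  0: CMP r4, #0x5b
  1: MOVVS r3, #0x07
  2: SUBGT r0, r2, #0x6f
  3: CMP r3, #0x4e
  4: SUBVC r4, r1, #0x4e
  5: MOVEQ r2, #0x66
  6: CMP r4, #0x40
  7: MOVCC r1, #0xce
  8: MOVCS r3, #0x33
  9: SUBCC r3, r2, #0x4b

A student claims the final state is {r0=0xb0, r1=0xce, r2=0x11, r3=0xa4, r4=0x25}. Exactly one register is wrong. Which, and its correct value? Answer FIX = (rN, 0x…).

FIX = (r3, 0xc6)

[0] flags=1000 → (cmp)
[1] flags=1000 VS?F → skip
[2] flags=1000 GT?F → skip
[3] flags=0011 → (cmp)
[4] flags=0011 VC?F → skip
[5] flags=0011 EQ?F → skip
[6] flags=1000 → (cmp)
[7] flags=1000 CC?T → r1=0xce
[8] flags=1000 CS?F → skip
[9] flags=1000 CC?T → r3=0xc6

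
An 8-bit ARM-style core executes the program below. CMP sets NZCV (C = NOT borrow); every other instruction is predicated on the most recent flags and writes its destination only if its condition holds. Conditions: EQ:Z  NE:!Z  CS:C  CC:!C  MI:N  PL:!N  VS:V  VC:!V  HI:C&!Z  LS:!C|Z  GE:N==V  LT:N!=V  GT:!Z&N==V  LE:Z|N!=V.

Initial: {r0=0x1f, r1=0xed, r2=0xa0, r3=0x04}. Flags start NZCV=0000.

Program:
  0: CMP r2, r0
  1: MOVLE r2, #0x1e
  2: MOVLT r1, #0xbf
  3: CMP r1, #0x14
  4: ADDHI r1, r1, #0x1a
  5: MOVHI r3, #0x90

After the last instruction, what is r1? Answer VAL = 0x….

0: ✓ CMP  NZCV=1010
1: ✓ MOVLE  r2←0x1e
2: ✓ MOVLT  r1←0xbf
3: ✓ CMP  NZCV=1010
4: ✓ ADDHI  r1←0xd9
5: ✓ MOVHI  r3←0x90

VAL = 0xd9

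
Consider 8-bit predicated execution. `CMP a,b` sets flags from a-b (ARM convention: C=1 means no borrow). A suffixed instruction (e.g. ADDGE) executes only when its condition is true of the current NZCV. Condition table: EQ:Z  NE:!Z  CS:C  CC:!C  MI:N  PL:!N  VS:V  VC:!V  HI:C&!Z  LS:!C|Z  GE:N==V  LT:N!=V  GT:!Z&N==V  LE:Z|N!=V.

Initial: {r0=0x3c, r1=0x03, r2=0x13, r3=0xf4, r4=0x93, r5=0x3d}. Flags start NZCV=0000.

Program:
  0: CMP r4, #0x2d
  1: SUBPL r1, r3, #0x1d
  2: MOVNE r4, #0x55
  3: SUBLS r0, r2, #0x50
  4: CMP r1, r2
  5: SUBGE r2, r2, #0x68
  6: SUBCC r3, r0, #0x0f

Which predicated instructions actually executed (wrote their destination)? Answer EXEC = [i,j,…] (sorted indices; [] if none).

EXEC = [1,2]

0: ✓ CMP  NZCV=0011
1: ✓ SUBPL  r1←0xd7
2: ✓ MOVNE  r4←0x55
3: · SUBLS
4: ✓ CMP  NZCV=1010
5: · SUBGE
6: · SUBCC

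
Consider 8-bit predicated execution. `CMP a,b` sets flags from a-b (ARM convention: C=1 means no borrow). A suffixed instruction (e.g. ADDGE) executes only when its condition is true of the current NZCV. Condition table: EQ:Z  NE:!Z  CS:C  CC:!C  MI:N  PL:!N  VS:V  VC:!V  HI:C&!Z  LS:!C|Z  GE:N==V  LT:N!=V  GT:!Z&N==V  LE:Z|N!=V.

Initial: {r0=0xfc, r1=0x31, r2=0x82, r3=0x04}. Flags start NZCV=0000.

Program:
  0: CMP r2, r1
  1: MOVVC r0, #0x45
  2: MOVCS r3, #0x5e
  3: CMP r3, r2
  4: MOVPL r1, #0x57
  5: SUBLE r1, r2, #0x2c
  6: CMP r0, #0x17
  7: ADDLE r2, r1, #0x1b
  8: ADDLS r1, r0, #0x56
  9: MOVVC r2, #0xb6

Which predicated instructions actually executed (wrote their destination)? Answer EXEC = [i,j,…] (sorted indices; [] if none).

EXEC = [2,7,9]

0: ✓ CMP  NZCV=0011
1: · MOVVC
2: ✓ MOVCS  r3←0x5e
3: ✓ CMP  NZCV=1001
4: · MOVPL
5: · SUBLE
6: ✓ CMP  NZCV=1010
7: ✓ ADDLE  r2←0x4c
8: · ADDLS
9: ✓ MOVVC  r2←0xb6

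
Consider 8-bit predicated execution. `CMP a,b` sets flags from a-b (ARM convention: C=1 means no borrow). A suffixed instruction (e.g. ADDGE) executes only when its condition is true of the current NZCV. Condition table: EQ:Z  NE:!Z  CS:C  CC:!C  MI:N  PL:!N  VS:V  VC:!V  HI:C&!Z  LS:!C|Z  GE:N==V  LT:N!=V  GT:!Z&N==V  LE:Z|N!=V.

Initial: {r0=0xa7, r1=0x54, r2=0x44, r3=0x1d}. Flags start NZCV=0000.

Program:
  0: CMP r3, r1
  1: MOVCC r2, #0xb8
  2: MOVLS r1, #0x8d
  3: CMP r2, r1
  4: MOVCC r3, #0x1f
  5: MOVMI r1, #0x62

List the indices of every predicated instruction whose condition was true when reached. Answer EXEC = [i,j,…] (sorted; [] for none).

EXEC = [1,2]

0: ✓ CMP  NZCV=1000
1: ✓ MOVCC  r2←0xb8
2: ✓ MOVLS  r1←0x8d
3: ✓ CMP  NZCV=0010
4: · MOVCC
5: · MOVMI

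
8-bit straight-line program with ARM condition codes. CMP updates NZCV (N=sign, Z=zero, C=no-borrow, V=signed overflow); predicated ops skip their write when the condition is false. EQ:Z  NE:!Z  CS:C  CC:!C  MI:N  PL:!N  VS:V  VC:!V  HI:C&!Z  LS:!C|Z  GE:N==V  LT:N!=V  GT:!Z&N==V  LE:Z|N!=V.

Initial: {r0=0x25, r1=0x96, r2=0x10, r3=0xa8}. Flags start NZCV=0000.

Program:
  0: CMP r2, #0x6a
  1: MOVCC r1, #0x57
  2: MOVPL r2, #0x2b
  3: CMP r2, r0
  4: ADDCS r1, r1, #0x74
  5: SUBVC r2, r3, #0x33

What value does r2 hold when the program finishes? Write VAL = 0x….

VAL = 0x75

0: ✓ CMP  NZCV=1000
1: ✓ MOVCC  r1←0x57
2: · MOVPL
3: ✓ CMP  NZCV=1000
4: · ADDCS
5: ✓ SUBVC  r2←0x75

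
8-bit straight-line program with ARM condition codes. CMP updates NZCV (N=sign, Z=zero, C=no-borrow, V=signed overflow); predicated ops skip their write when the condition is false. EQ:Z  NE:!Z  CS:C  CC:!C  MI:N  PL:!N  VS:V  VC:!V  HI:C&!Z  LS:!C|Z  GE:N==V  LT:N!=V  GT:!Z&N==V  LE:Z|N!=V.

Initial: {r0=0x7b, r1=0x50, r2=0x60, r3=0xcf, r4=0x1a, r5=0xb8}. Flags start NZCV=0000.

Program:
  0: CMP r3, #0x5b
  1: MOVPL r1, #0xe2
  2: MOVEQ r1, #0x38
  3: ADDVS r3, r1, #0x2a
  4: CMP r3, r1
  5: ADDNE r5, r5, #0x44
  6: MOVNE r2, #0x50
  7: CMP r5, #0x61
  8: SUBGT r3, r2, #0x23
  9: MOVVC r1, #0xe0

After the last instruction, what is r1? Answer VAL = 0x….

VAL = 0xe0

[0] flags=0011 → (cmp)
[1] flags=0011 PL?T → r1=0xe2
[2] flags=0011 EQ?F → skip
[3] flags=0011 VS?T → r3=0x0c
[4] flags=0000 → (cmp)
[5] flags=0000 NE?T → r5=0xfc
[6] flags=0000 NE?T → r2=0x50
[7] flags=1010 → (cmp)
[8] flags=1010 GT?F → skip
[9] flags=1010 VC?T → r1=0xe0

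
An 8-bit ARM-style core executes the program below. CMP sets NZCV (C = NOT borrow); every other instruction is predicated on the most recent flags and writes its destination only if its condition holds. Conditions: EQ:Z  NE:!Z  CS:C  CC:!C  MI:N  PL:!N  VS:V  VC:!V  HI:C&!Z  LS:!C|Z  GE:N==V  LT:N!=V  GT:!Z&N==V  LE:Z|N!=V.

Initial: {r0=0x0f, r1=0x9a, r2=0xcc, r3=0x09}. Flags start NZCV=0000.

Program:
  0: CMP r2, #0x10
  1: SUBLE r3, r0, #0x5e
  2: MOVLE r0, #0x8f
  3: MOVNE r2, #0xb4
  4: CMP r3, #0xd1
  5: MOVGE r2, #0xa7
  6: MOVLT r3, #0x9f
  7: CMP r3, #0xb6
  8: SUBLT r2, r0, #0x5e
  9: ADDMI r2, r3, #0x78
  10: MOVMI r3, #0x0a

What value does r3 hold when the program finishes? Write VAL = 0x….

VAL = 0x0a

0: ✓ CMP  NZCV=1010
1: ✓ SUBLE  r3←0xb1
2: ✓ MOVLE  r0←0x8f
3: ✓ MOVNE  r2←0xb4
4: ✓ CMP  NZCV=1000
5: · MOVGE
6: ✓ MOVLT  r3←0x9f
7: ✓ CMP  NZCV=1000
8: ✓ SUBLT  r2←0x31
9: ✓ ADDMI  r2←0x17
10: ✓ MOVMI  r3←0x0a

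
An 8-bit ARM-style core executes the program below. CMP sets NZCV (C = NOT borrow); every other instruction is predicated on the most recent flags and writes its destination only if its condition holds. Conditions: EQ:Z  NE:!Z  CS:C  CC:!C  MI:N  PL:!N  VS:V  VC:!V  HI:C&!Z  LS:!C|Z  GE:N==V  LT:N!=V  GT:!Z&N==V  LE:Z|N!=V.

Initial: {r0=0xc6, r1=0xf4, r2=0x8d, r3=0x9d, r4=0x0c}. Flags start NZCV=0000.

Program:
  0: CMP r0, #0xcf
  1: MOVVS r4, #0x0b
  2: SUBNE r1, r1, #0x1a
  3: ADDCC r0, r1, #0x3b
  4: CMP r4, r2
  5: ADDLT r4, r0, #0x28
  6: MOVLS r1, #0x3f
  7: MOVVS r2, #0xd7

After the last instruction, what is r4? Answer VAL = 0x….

VAL = 0x0c

[0] flags=1000 → (cmp)
[1] flags=1000 VS?F → skip
[2] flags=1000 NE?T → r1=0xda
[3] flags=1000 CC?T → r0=0x15
[4] flags=0000 → (cmp)
[5] flags=0000 LT?F → skip
[6] flags=0000 LS?T → r1=0x3f
[7] flags=0000 VS?F → skip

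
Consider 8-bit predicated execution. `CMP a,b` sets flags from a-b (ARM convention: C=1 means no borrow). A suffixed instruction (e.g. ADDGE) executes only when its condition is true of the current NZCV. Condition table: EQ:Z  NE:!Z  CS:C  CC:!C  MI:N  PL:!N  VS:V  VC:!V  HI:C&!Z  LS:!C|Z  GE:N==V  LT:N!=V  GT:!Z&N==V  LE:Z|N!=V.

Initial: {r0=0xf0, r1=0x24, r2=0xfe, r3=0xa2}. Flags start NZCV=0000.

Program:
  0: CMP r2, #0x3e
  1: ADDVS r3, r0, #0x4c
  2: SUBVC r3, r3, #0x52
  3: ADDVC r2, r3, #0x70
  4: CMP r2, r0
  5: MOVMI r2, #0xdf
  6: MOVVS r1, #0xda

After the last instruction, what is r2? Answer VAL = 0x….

VAL = 0xdf

0: ✓ CMP  NZCV=1010
1: · ADDVS
2: ✓ SUBVC  r3←0x50
3: ✓ ADDVC  r2←0xc0
4: ✓ CMP  NZCV=1000
5: ✓ MOVMI  r2←0xdf
6: · MOVVS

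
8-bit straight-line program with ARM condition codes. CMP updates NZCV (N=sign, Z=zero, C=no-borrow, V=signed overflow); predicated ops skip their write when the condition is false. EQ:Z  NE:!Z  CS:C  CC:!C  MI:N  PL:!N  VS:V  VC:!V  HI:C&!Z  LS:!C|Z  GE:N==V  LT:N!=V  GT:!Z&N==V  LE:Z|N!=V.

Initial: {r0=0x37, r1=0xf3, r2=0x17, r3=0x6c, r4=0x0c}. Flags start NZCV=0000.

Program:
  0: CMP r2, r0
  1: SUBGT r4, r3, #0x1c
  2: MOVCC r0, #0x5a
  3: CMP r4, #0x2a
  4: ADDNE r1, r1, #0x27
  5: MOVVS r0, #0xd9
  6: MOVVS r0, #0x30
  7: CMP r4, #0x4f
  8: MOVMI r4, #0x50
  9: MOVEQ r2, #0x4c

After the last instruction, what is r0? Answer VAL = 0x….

[0] flags=1000 → (cmp)
[1] flags=1000 GT?F → skip
[2] flags=1000 CC?T → r0=0x5a
[3] flags=1000 → (cmp)
[4] flags=1000 NE?T → r1=0x1a
[5] flags=1000 VS?F → skip
[6] flags=1000 VS?F → skip
[7] flags=1000 → (cmp)
[8] flags=1000 MI?T → r4=0x50
[9] flags=1000 EQ?F → skip

VAL = 0x5a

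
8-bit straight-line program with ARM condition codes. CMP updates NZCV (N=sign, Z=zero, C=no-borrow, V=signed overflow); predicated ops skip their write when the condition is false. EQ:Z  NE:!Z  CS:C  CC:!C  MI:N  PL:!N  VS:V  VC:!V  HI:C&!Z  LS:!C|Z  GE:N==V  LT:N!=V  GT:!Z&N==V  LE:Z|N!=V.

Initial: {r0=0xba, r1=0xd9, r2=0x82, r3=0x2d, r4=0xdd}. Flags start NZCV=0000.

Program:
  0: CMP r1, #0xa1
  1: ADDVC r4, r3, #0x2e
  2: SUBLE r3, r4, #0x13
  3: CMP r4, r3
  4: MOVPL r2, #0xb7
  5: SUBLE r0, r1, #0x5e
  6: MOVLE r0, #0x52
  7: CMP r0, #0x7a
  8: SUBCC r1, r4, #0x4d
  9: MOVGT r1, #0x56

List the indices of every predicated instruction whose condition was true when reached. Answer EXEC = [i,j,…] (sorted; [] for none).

[0] flags=0010 → (cmp)
[1] flags=0010 VC?T → r4=0x5b
[2] flags=0010 LE?F → skip
[3] flags=0010 → (cmp)
[4] flags=0010 PL?T → r2=0xb7
[5] flags=0010 LE?F → skip
[6] flags=0010 LE?F → skip
[7] flags=0011 → (cmp)
[8] flags=0011 CC?F → skip
[9] flags=0011 GT?F → skip

EXEC = [1,4]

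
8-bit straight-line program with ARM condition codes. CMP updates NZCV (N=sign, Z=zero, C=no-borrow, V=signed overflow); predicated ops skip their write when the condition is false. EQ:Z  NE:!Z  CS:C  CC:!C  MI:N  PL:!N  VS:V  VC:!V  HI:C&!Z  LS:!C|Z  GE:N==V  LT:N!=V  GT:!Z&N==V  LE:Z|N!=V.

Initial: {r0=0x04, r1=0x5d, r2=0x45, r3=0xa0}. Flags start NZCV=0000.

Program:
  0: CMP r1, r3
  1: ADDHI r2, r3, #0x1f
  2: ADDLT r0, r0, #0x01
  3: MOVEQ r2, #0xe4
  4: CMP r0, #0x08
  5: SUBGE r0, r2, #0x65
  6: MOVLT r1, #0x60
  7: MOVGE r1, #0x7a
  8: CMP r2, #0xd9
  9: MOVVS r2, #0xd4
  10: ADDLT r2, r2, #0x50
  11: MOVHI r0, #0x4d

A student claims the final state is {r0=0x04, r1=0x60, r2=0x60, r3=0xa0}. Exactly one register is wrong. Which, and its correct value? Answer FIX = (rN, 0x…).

[0] flags=1001 → (cmp)
[1] flags=1001 HI?F → skip
[2] flags=1001 LT?F → skip
[3] flags=1001 EQ?F → skip
[4] flags=1000 → (cmp)
[5] flags=1000 GE?F → skip
[6] flags=1000 LT?T → r1=0x60
[7] flags=1000 GE?F → skip
[8] flags=0000 → (cmp)
[9] flags=0000 VS?F → skip
[10] flags=0000 LT?F → skip
[11] flags=0000 HI?F → skip

FIX = (r2, 0x45)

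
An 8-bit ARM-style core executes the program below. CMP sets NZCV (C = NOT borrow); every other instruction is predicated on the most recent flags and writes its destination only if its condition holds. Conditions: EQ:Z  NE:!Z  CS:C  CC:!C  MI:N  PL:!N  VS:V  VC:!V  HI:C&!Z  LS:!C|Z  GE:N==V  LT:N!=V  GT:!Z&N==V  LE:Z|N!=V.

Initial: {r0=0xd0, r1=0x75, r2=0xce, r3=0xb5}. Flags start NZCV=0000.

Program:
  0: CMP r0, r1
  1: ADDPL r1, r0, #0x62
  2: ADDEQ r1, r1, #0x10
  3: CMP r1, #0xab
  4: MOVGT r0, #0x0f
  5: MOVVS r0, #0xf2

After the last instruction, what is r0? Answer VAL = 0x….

[0] flags=0011 → (cmp)
[1] flags=0011 PL?T → r1=0x32
[2] flags=0011 EQ?F → skip
[3] flags=1001 → (cmp)
[4] flags=1001 GT?T → r0=0x0f
[5] flags=1001 VS?T → r0=0xf2

VAL = 0xf2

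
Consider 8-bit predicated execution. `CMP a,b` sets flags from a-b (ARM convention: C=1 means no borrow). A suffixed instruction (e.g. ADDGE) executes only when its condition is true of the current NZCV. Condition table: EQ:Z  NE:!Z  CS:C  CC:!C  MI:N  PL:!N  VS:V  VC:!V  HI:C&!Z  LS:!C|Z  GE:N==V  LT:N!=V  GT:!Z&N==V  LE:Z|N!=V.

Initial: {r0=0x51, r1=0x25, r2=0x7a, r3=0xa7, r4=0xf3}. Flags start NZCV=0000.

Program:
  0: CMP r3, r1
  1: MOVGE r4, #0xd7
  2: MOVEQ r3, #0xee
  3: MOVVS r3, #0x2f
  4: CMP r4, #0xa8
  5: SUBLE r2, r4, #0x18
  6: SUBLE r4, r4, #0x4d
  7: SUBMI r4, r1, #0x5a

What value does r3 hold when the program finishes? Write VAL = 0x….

[0] flags=1010 → (cmp)
[1] flags=1010 GE?F → skip
[2] flags=1010 EQ?F → skip
[3] flags=1010 VS?F → skip
[4] flags=0010 → (cmp)
[5] flags=0010 LE?F → skip
[6] flags=0010 LE?F → skip
[7] flags=0010 MI?F → skip

VAL = 0xa7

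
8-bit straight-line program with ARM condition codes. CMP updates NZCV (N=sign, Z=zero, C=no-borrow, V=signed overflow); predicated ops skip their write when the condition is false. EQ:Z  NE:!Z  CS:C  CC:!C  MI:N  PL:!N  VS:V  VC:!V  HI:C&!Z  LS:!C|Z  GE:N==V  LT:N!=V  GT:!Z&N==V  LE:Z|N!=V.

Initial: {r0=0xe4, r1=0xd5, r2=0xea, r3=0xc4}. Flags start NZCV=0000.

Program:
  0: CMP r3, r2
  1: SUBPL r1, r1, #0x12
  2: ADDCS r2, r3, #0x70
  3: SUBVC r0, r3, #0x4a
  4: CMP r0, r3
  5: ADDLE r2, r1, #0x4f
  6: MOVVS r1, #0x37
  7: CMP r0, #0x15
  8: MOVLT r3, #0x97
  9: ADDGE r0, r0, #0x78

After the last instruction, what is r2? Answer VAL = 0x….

[0] flags=1000 → (cmp)
[1] flags=1000 PL?F → skip
[2] flags=1000 CS?F → skip
[3] flags=1000 VC?T → r0=0x7a
[4] flags=1001 → (cmp)
[5] flags=1001 LE?F → skip
[6] flags=1001 VS?T → r1=0x37
[7] flags=0010 → (cmp)
[8] flags=0010 LT?F → skip
[9] flags=0010 GE?T → r0=0xf2

VAL = 0xea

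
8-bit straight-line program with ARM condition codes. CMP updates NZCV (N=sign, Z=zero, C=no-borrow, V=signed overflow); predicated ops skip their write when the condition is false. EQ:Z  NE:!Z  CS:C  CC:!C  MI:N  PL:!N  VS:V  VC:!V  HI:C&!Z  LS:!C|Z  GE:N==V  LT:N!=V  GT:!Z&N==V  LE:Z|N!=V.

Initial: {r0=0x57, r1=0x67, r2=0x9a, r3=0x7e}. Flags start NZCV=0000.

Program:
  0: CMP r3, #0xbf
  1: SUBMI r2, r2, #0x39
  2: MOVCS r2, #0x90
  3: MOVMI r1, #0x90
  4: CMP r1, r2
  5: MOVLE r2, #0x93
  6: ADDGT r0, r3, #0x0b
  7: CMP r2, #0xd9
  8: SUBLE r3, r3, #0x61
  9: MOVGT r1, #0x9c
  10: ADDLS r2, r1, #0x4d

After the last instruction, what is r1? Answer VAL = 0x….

[0] flags=1001 → (cmp)
[1] flags=1001 MI?T → r2=0x61
[2] flags=1001 CS?F → skip
[3] flags=1001 MI?T → r1=0x90
[4] flags=0011 → (cmp)
[5] flags=0011 LE?T → r2=0x93
[6] flags=0011 GT?F → skip
[7] flags=1000 → (cmp)
[8] flags=1000 LE?T → r3=0x1d
[9] flags=1000 GT?F → skip
[10] flags=1000 LS?T → r2=0xdd

VAL = 0x90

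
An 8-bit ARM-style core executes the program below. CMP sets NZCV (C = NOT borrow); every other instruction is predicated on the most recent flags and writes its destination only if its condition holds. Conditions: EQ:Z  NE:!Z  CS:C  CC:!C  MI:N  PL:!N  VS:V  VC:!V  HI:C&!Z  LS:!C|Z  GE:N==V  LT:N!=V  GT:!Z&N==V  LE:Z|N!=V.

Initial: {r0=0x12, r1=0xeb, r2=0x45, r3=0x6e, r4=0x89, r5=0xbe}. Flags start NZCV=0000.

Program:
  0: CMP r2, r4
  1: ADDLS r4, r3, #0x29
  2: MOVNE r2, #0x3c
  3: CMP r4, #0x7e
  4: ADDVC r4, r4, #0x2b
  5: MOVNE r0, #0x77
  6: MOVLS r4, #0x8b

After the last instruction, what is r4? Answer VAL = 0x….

[0] flags=1001 → (cmp)
[1] flags=1001 LS?T → r4=0x97
[2] flags=1001 NE?T → r2=0x3c
[3] flags=0011 → (cmp)
[4] flags=0011 VC?F → skip
[5] flags=0011 NE?T → r0=0x77
[6] flags=0011 LS?F → skip

VAL = 0x97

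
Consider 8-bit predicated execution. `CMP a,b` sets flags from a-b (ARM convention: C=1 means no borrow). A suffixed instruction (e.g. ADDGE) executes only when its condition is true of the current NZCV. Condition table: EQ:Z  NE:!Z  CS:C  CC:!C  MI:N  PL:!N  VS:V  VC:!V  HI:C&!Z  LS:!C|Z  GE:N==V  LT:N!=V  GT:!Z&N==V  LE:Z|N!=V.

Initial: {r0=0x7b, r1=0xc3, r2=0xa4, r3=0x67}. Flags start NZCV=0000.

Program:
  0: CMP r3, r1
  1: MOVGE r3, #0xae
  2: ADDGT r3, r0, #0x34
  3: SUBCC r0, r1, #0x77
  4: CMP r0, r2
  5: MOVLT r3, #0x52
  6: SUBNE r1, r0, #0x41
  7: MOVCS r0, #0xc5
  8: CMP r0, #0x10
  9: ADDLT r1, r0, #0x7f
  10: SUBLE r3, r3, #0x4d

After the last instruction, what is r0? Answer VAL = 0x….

VAL = 0x4c

[0] flags=1001 → (cmp)
[1] flags=1001 GE?T → r3=0xae
[2] flags=1001 GT?T → r3=0xaf
[3] flags=1001 CC?T → r0=0x4c
[4] flags=1001 → (cmp)
[5] flags=1001 LT?F → skip
[6] flags=1001 NE?T → r1=0x0b
[7] flags=1001 CS?F → skip
[8] flags=0010 → (cmp)
[9] flags=0010 LT?F → skip
[10] flags=0010 LE?F → skip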